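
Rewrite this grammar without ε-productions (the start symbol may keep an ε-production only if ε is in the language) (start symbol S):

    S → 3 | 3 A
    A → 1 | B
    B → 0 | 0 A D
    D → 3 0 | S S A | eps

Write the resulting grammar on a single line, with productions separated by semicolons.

Nullable set = {D}.
ε ∉ L(G), so no ε-production is kept.
Expand every rule over subsets of its nullable positions: B → 0 A D gives 0 A D | 0 A.

S → 3 | 3 A; A → 1 | B; B → 0 | 0 A D | 0 A; D → 3 0 | S S A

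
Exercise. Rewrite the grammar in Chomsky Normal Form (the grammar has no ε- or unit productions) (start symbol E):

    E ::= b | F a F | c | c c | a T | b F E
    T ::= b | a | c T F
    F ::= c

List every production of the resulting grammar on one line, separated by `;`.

Introduce a nonterminal for each terminal appearing in a rule of length ≥ 2: X1 → a, X2 → c, X3 → b.
Binarize each right-hand side of length ≥ 3 by chaining fresh nonterminals (Y1, Y2, …): affected rules were E → F X1 F; E → X3 F E; T → X2 T F.

E ::= b | F Y1 | c | X2 X2 | X1 T | X3 Y2; T ::= b | a | X2 Y3; F ::= c; X1 ::= a; X2 ::= c; X3 ::= b; Y1 ::= X1 F; Y2 ::= F E; Y3 ::= T F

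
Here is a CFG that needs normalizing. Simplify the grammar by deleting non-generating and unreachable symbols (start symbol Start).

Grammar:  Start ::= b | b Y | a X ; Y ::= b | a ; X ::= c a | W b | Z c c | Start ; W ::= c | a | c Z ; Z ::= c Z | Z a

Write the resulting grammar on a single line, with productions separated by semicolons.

Start ::= b | b Y | a X; Y ::= b | a; X ::= c a | W b | Start; W ::= c | a

Generating nonterminals: {Start, W, X, Y}.
Reachable from Start after that: {Start, W, X, Y}.
Removed useless symbols: {Z} and every production mentioning them.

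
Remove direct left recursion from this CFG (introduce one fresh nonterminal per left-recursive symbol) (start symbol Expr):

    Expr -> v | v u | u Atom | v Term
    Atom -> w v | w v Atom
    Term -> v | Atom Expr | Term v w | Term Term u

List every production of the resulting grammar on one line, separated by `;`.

Term is directly left-recursive.
For Term: α = {v w, Term u}, β = {v, Atom Expr}. Rewrite as Term → β Term1 and Term1 → α Term1 | ε.

Expr -> v | v u | u Atom | v Term; Atom -> w v | w v Atom; Term -> v Term1 | Atom Expr Term1; Term1 -> v w Term1 | Term u Term1 | ε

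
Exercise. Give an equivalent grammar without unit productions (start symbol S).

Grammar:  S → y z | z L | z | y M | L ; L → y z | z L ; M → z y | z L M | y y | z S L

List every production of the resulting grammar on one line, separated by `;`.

Unit pairs: S ⇒* {L}.
For every A with A ⇒* B via unit rules, add B's non-unit alternatives to A; then delete every rule of the form X → Y.

S → y z | z L | z | y M; L → y z | z L; M → z y | z L M | y y | z S L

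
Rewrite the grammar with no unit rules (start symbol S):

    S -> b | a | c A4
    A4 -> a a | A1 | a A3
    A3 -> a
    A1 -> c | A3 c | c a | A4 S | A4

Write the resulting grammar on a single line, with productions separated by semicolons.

Unit pairs: A1 ⇒* {A4}; A4 ⇒* {A1}.
For every A with A ⇒* B via unit rules, add B's non-unit alternatives to A; then delete every rule of the form X → Y.

S -> b | a | c A4; A4 -> a a | a A3 | c | A3 c | c a | A4 S; A3 -> a; A1 -> a a | a A3 | c | A3 c | c a | A4 S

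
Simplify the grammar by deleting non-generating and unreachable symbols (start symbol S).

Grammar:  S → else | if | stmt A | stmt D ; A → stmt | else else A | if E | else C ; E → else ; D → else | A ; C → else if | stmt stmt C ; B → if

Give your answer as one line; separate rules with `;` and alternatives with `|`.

S → else | if | stmt A | stmt D; A → stmt | else else A | if E | else C; E → else; D → else | A; C → else if | stmt stmt C

Generating nonterminals: {A, B, C, D, E, S}.
Reachable from S after that: {A, C, D, E, S}.
Removed useless symbols: {B} and every production mentioning them.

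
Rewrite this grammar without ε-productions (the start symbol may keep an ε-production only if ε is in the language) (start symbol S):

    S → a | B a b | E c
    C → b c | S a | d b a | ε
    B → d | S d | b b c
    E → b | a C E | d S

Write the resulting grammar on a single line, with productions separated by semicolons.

Nullable nonterminals: {C}.
ε ∉ L(G), so no ε-production is kept.
For each production, add variants omitting each subset of nullable occurrences: E → a C E gives a C E | a E.

S → a | B a b | E c; C → b c | S a | d b a; B → d | S d | b b c; E → b | a C E | a E | d S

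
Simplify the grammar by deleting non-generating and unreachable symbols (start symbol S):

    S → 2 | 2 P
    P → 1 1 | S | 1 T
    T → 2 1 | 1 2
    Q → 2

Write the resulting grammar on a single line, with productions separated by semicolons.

Generating nonterminals: {P, Q, S, T}.
Reachable from S after that: {P, S, T}.
Removed useless symbols: {Q} and every production mentioning them.

S → 2 | 2 P; P → 1 1 | S | 1 T; T → 2 1 | 1 2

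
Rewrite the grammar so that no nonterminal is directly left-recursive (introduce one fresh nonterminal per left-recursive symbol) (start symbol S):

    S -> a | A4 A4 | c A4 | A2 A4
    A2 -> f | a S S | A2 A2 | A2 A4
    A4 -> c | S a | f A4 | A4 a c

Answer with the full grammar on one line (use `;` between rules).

Left recursion appears on A2, A4.
For A2: α = {A2, A4}, β = {f, a S S}. Rewrite as A2 → β A2' and A2' → α A2' | ε.
For A4: α = {a c}, β = {c, S a, f A4}. Rewrite as A4 → β A4' and A4' → α A4' | ε.

S -> a | A4 A4 | c A4 | A2 A4; A2 -> f A2' | a S S A2'; A4 -> c A4' | S a A4' | f A4 A4'; A2' -> A2 A2' | A4 A2' | eps; A4' -> a c A4' | eps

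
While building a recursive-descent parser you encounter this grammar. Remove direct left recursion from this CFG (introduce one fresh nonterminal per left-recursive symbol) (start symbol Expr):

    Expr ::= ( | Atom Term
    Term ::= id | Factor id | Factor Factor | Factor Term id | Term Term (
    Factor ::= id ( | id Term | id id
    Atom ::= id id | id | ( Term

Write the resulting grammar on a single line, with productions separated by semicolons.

Left recursion appears on Term.
For Term: α = {Term (}, β = {id, Factor id, Factor Factor, Factor Term id}. Rewrite as Term → β Term1 and Term1 → α Term1 | ε.

Expr ::= ( | Atom Term; Term ::= id Term1 | Factor id Term1 | Factor Factor Term1 | Factor Term id Term1; Factor ::= id ( | id Term | id id; Atom ::= id id | id | ( Term; Term1 ::= Term ( Term1 | ε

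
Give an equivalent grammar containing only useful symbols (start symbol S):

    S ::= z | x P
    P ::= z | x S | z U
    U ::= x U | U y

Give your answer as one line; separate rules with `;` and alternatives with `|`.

S ::= z | x P; P ::= z | x S

Generating nonterminals: {P, S}.
Reachable from S after that: {P, S}.
Removed useless symbols: {U} and every production mentioning them.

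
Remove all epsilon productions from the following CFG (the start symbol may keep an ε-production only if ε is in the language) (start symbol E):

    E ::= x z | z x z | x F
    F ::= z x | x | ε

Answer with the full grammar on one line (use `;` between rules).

E ::= x z | z x z | x F | x; F ::= z x | x

Nullable set = {F}.
ε ∉ L(G), so no ε-production is kept.
For each production, add variants omitting each subset of nullable occurrences: E → x F gives x F | x.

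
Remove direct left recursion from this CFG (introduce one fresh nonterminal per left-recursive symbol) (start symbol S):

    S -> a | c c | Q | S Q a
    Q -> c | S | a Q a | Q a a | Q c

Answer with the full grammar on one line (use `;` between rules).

S -> a S' | c c S' | Q S'; Q -> c Q' | S Q' | a Q a Q'; S' -> Q a S' | ε; Q' -> a a Q' | c Q' | ε

Left recursion appears on S, Q.
For S: α = {Q a}, β = {a, c c, Q}. Rewrite as S → β S' and S' → α S' | ε.
For Q: α = {a a, c}, β = {c, S, a Q a}. Rewrite as Q → β Q' and Q' → α Q' | ε.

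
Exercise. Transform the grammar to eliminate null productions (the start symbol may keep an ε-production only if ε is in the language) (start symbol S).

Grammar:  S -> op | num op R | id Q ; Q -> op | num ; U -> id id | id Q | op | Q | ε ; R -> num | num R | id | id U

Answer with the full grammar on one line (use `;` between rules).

S -> op | num op R | id Q; Q -> op | num; U -> id id | id Q | op | Q; R -> num | num R | id | id U

The nullable symbols are {U}.
ε ∉ L(G), so no ε-production is kept.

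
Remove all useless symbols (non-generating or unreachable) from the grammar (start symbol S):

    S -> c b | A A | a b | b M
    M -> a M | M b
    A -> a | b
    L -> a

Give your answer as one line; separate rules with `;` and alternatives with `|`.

Generating nonterminals: {A, L, S}.
Reachable from S after that: {A, S}.
Removed useless symbols: {L, M} and every production mentioning them.

S -> c b | A A | a b; A -> a | b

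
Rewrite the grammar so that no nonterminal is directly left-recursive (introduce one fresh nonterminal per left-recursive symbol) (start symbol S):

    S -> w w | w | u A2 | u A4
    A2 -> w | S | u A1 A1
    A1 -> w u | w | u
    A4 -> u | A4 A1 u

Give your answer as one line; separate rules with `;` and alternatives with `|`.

Left recursion appears on A4.
For A4: α = {A1 u}, β = {u}. Rewrite as A4 → β A4' and A4' → α A4' | ε.

S -> w w | w | u A2 | u A4; A2 -> w | S | u A1 A1; A1 -> w u | w | u; A4 -> u A4'; A4' -> A1 u A4' | ε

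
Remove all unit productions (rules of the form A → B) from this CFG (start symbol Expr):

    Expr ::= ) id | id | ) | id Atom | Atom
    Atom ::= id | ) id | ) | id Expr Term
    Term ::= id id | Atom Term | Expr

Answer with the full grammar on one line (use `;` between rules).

Expr ::= id | ) id | ) | id Expr Term | id Atom; Atom ::= id | ) id | ) | id Expr Term; Term ::= id id | Atom Term | id | ) id | ) | id Expr Term | id Atom

Unit pairs: Expr ⇒* {Atom}; Term ⇒* {Atom, Expr}.
For each unit pair (A, B), copy every non-unit production of B to A, then drop all unit productions.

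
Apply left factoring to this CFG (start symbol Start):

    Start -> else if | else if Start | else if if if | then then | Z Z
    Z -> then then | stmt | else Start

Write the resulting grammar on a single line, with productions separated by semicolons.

Start has alternatives sharing prefix 'else if': factor to Start → else if Start1 with Start1 → ε | Start | if if.

Start -> then then | Z Z | else if Start1; Z -> then then | stmt | else Start; Start1 -> ε | Start | if if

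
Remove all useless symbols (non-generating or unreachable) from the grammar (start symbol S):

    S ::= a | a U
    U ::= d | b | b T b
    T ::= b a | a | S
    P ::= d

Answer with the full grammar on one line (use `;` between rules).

S ::= a | a U; U ::= d | b | b T b; T ::= b a | a | S

Generating nonterminals: {P, S, T, U}.
Reachable from S after that: {S, T, U}.
Removed useless symbols: {P} and every production mentioning them.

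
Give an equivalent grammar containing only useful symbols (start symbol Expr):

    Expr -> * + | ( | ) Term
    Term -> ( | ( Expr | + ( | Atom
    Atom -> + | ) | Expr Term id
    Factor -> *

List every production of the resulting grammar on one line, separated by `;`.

Expr -> * + | ( | ) Term; Term -> ( | ( Expr | + ( | Atom; Atom -> + | ) | Expr Term id

Generating nonterminals: {Atom, Expr, Factor, Term}.
Reachable from Expr after that: {Atom, Expr, Term}.
Removed useless symbols: {Factor} and every production mentioning them.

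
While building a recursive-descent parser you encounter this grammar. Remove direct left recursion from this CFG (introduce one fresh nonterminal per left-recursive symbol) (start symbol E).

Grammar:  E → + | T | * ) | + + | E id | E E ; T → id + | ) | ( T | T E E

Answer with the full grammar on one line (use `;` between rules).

Left recursion appears on E, T.
For E: α = {id, E}, β = {+, T, * ), + +}. Rewrite as E → β E' and E' → α E' | ε.
For T: α = {E E}, β = {id +, ), ( T}. Rewrite as T → β T' and T' → α T' | ε.

E → + E' | T E' | * ) E' | + + E'; T → id + T' | ) T' | ( T T'; E' → id E' | E E' | eps; T' → E E T' | eps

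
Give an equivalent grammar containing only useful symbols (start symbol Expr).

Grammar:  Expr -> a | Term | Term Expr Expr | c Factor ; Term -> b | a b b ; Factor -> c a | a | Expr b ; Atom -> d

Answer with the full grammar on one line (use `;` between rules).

Generating nonterminals: {Atom, Expr, Factor, Term}.
Reachable from Expr after that: {Expr, Factor, Term}.
Removed useless symbols: {Atom} and every production mentioning them.

Expr -> a | Term | Term Expr Expr | c Factor; Term -> b | a b b; Factor -> c a | a | Expr b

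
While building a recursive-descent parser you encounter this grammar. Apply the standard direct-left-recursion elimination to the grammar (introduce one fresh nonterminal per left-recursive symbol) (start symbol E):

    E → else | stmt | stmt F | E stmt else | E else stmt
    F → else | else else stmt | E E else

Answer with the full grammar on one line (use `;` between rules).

Directly left-recursive nonterminal: E.
For E: α = {stmt else, else stmt}, β = {else, stmt, stmt F}. Rewrite as E → β E' and E' → α E' | ε.

E → else E' | stmt E' | stmt F E'; F → else | else else stmt | E E else; E' → stmt else E' | else stmt E' | ε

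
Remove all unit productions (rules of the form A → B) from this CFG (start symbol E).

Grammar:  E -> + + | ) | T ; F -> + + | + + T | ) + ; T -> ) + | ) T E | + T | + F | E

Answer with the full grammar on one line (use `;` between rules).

E -> + + | ) | ) + | ) T E | + T | + F; F -> + + | + + T | ) +; T -> + + | ) | ) + | ) T E | + T | + F

Unit pairs: E ⇒* {T}; T ⇒* {E}.
Replace each nonterminal's rules with the union of the non-unit rules of every nonterminal it unit-derives.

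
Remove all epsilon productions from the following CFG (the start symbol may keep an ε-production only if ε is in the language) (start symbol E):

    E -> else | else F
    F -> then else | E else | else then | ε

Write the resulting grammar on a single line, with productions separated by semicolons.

E -> else | else F; F -> then else | E else | else then

Nullable set = {F}.
ε ∉ L(G), so no ε-production is kept.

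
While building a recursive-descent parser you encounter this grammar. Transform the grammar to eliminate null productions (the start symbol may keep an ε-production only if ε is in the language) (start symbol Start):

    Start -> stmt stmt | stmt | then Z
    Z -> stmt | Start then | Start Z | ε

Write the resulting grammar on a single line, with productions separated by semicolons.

Start -> stmt stmt | stmt | then Z | then; Z -> stmt | Start then | Start Z | Start

Nullable set = {Z}.
ε ∉ L(G), so no ε-production is kept.
Add the nullable-subset variants: Start → then Z gives then Z | then. Z → Start Z gives Start Z | Start.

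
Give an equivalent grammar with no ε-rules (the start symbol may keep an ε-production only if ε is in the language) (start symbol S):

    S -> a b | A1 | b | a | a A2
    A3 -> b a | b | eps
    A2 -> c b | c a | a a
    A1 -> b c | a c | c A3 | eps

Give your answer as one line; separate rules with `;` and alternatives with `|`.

Nullable set = {A1, A3, S}.
ε ∈ L(G) since S is nullable, so keep S → ε.
Expand every rule over subsets of its nullable positions: A1 → c A3 gives c A3 | c.

S -> a b | A1 | b | a | a A2 | ε; A3 -> b a | b; A2 -> c b | c a | a a; A1 -> b c | a c | c A3 | c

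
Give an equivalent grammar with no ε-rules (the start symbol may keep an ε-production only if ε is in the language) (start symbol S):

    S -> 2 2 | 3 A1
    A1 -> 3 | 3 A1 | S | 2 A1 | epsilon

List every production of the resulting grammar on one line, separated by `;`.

Nullable set = {A1}.
ε ∉ L(G), so no ε-production is kept.
For each production, add variants omitting each subset of nullable occurrences: S → 3 A1 gives 3 A1 | 3. A1 → 2 A1 gives 2 A1 | 2.

S -> 2 2 | 3 A1 | 3; A1 -> 3 | 3 A1 | S | 2 A1 | 2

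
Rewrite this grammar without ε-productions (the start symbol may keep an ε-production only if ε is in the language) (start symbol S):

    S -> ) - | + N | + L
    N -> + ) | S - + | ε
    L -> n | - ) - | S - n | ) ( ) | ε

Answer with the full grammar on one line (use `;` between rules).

Nullable nonterminals: {L, N}.
ε ∉ L(G), so no ε-production is kept.
For each production, add variants omitting each subset of nullable occurrences: S → + N gives + N | +.

S -> ) - | + N | + | + L; N -> + ) | S - +; L -> n | - ) - | S - n | ) ( )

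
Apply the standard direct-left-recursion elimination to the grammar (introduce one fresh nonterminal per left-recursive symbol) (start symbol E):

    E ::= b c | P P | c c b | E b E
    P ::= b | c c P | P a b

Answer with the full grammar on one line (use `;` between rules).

E, P are directly left-recursive.
For E: α = {b E}, β = {b c, P P, c c b}. Rewrite as E → β E' and E' → α E' | ε.
For P: α = {a b}, β = {b, c c P}. Rewrite as P → β P' and P' → α P' | ε.

E ::= b c E' | P P E' | c c b E'; P ::= b P' | c c P P'; E' ::= b E E' | ε; P' ::= a b P' | ε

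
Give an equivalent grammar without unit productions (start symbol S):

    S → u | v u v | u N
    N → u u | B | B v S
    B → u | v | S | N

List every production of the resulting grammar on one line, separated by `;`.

S → u | v u v | u N; N → u | v | v u v | u N | u u | B v S; B → u | v | v u v | u N | u u | B v S

Unit pairs: B ⇒* {N, S}; N ⇒* {B, S}.
For every A with A ⇒* B via unit rules, add B's non-unit alternatives to A; then delete every rule of the form X → Y.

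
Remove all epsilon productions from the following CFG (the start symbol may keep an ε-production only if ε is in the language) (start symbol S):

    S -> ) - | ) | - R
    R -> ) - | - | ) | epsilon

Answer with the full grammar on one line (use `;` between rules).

S -> ) - | ) | - R | -; R -> ) - | - | )

Nullable nonterminals: {R}.
ε ∉ L(G), so no ε-production is kept.
Add the nullable-subset variants: S → - R gives - R | -.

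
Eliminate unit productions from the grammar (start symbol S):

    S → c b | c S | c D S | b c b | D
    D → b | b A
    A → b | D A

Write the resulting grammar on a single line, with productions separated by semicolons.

S → b | b A | c b | c S | c D S | b c b; D → b | b A; A → b | D A

Unit pairs: S ⇒* {D}.
Replace each nonterminal's rules with the union of the non-unit rules of every nonterminal it unit-derives.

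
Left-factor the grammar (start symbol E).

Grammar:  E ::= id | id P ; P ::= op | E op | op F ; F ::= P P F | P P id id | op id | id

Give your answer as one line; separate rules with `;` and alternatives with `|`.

E ::= id E'; P ::= E op | op P'; F ::= op id | id | P P F'; E' ::= epsilon | P; P' ::= epsilon | F; F' ::= F | id id

E has alternatives sharing prefix 'id': factor to E → id E' with E' → ε | P.
P has alternatives sharing prefix 'op': factor to P → op P' with P' → ε | F.
F has alternatives sharing prefix 'P P': factor to F → P P F' with F' → F | id id.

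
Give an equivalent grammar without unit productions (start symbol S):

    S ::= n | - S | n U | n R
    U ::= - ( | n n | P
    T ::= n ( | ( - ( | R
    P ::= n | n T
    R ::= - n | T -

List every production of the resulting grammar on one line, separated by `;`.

S ::= n | - S | n U | n R; U ::= - ( | n n | n | n T; T ::= - n | T - | n ( | ( - (; P ::= n | n T; R ::= - n | T -

Unit pairs: T ⇒* {R}; U ⇒* {P}.
Replace each nonterminal's rules with the union of the non-unit rules of every nonterminal it unit-derives.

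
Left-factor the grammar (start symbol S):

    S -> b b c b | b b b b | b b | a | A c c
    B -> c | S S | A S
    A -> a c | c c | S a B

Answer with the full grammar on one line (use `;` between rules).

S has alternatives sharing prefix 'b b': factor to S → b b S' with S' → c b | b b | ε.

S -> a | A c c | b b S'; B -> c | S S | A S; A -> a c | c c | S a B; S' -> c b | b b | eps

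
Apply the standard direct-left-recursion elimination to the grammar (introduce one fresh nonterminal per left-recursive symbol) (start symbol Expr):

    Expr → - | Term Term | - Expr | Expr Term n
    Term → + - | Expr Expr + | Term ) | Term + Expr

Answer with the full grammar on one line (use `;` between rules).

Left recursion appears on Expr, Term.
For Expr: α = {Term n}, β = {-, Term Term, - Expr}. Rewrite as Expr → β Expr1 and Expr1 → α Expr1 | ε.
For Term: α = {), + Expr}, β = {+ -, Expr Expr +}. Rewrite as Term → β Term1 and Term1 → α Term1 | ε.

Expr → - Expr1 | Term Term Expr1 | - Expr Expr1; Term → + - Term1 | Expr Expr + Term1; Expr1 → Term n Expr1 | ε; Term1 → ) Term1 | + Expr Term1 | ε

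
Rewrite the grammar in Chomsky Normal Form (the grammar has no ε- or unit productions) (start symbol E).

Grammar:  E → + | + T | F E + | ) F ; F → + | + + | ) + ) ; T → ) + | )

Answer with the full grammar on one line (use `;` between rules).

E → + | X1 T | F Y1 | X2 F; F → + | X1 X1 | X2 Y2; T → X2 X1 | ); X1 → +; X2 → ); Y1 → E X1; Y2 → X1 X2

Introduce a nonterminal for each terminal appearing in a rule of length ≥ 2: X1 → +, X2 → ).
Binarize each right-hand side of length ≥ 3 by chaining fresh nonterminals (Y1, Y2, …): affected rules were E → F E X1; F → X2 X1 X2.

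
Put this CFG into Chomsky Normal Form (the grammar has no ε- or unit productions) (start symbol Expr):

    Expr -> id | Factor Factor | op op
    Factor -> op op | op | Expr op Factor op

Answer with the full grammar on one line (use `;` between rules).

Expr -> id | Factor Factor | X1 X1; Factor -> X1 X1 | op | Expr Y1; X1 -> op; Y1 -> X1 Y2; Y2 -> Factor X1

Introduce a nonterminal for each terminal appearing in a rule of length ≥ 2: X1 → op.
Binarize each right-hand side of length ≥ 3 by chaining fresh nonterminals (Y1, Y2, …): affected rules were Factor → Expr X1 Factor X1.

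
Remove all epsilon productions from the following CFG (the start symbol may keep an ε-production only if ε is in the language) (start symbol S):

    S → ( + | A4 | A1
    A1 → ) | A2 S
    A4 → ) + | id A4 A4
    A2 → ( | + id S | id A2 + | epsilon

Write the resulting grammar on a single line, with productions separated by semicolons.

S → ( + | A4 | A1; A1 → ) | A2 S | S; A4 → ) + | id A4 A4; A2 → ( | + id S | id A2 + | id +

Nullable set = {A2}.
ε ∉ L(G), so no ε-production is kept.
For each production, add variants omitting each subset of nullable occurrences: A1 → A2 S gives A2 S | S. A2 → id A2 + gives id A2 + | id +.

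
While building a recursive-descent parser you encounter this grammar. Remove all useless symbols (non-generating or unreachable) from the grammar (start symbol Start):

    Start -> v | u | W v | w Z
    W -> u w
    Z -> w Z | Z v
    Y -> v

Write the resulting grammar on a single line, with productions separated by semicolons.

Generating nonterminals: {Start, W, Y}.
Reachable from Start after that: {Start, W}.
Removed useless symbols: {Y, Z} and every production mentioning them.

Start -> v | u | W v; W -> u w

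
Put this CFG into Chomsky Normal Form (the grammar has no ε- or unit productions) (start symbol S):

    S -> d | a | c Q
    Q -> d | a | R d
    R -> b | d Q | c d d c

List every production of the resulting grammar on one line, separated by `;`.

Introduce a nonterminal for each terminal appearing in a rule of length ≥ 2: X1 → c, X2 → d.
Binarize each right-hand side of length ≥ 3 by chaining fresh nonterminals (Y1, Y2, …): affected rules were R → X1 X2 X2 X1.

S -> d | a | X1 Q; Q -> d | a | R X2; R -> b | X2 Q | X1 Y1; X1 -> c; X2 -> d; Y1 -> X2 Y2; Y2 -> X2 X1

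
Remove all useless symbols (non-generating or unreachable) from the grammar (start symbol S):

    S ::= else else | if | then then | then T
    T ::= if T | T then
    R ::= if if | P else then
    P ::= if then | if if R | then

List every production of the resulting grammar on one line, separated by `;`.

Generating nonterminals: {P, R, S}.
Reachable from S after that: {S}.
Removed useless symbols: {P, R, T} and every production mentioning them.

S ::= else else | if | then then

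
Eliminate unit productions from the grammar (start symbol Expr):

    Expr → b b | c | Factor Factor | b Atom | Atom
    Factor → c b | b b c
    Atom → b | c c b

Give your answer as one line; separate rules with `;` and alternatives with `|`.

Expr → b | c c b | b b | c | Factor Factor | b Atom; Factor → c b | b b c; Atom → b | c c b

Unit pairs: Expr ⇒* {Atom}.
For each unit pair (A, B), copy every non-unit production of B to A, then drop all unit productions.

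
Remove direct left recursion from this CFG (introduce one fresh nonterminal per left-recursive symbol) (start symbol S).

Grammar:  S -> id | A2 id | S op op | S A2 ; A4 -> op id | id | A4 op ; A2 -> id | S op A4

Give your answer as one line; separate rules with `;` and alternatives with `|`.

S -> id S' | A2 id S'; A4 -> op id A4' | id A4'; A2 -> id | S op A4; S' -> op op S' | A2 S' | eps; A4' -> op A4' | eps

Directly left-recursive nonterminals: S, A4.
For S: α = {op op, A2}, β = {id, A2 id}. Rewrite as S → β S' and S' → α S' | ε.
For A4: α = {op}, β = {op id, id}. Rewrite as A4 → β A4' and A4' → α A4' | ε.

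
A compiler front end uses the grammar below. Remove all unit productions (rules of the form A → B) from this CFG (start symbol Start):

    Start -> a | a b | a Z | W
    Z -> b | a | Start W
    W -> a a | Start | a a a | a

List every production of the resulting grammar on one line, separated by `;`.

Start -> a | a b | a Z | a a | a a a; Z -> b | a | Start W; W -> a | a b | a Z | a a | a a a

Unit pairs: Start ⇒* {W}; W ⇒* {Start}.
Replace each nonterminal's rules with the union of the non-unit rules of every nonterminal it unit-derives.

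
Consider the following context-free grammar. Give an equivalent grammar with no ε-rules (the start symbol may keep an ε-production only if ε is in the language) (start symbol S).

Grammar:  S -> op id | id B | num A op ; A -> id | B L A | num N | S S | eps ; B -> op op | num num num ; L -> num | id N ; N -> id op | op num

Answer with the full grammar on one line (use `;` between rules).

The nullable symbols are {A}.
ε ∉ L(G), so no ε-production is kept.
Add the nullable-subset variants: S → num A op gives num A op | num op. A → B L A gives B L A | B L.

S -> op id | id B | num A op | num op; A -> id | B L A | B L | num N | S S; B -> op op | num num num; L -> num | id N; N -> id op | op num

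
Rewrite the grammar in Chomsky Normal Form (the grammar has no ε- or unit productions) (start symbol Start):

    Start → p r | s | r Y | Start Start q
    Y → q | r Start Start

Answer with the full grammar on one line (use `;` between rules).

Introduce a nonterminal for each terminal appearing in a rule of length ≥ 2: X1 → p, X2 → r, X3 → q.
Binarize each right-hand side of length ≥ 3 by chaining fresh nonterminals (Y1, Y2, …): affected rules were Start → Start Start X3; Y → X2 Start Start.

Start → X1 X2 | s | X2 Y | Start Y1; Y → q | X2 Y2; X1 → p; X2 → r; X3 → q; Y1 → Start X3; Y2 → Start Start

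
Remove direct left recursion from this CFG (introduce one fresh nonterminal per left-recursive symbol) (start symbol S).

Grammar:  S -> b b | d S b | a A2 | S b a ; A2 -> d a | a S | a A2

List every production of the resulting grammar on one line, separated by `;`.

S -> b b S' | d S b S' | a A2 S'; A2 -> d a | a S | a A2; S' -> b a S' | ε

S is directly left-recursive.
For S: α = {b a}, β = {b b, d S b, a A2}. Rewrite as S → β S' and S' → α S' | ε.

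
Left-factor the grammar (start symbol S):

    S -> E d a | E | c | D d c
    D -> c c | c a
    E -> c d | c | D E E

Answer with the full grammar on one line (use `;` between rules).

S -> c | D d c | E S'; D -> c D'; E -> D E E | c E'; S' -> d a | ε; D' -> c | a; E' -> d | ε

S has alternatives sharing prefix 'E': factor to S → E S' with S' → d a | ε.
D has alternatives sharing prefix 'c': factor to D → c D' with D' → c | a.
E has alternatives sharing prefix 'c': factor to E → c E' with E' → d | ε.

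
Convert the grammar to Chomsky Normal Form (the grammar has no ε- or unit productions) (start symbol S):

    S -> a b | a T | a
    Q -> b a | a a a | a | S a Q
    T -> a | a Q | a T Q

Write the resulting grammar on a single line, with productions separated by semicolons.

Introduce a nonterminal for each terminal appearing in a rule of length ≥ 2: X1 → a, X2 → b.
Binarize each right-hand side of length ≥ 3 by chaining fresh nonterminals (Y1, Y2, …): affected rules were Q → X1 X1 X1; Q → S X1 Q; T → X1 T Q.

S -> X1 X2 | X1 T | a; Q -> X2 X1 | X1 Y1 | a | S Y2; T -> a | X1 Q | X1 Y3; X1 -> a; X2 -> b; Y1 -> X1 X1; Y2 -> X1 Q; Y3 -> T Q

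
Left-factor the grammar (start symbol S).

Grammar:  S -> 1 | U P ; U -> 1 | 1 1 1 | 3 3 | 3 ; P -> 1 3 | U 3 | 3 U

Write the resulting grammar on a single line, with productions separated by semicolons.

S -> 1 | U P; U -> 1 U' | 3 U''; P -> 1 3 | U 3 | 3 U; U' -> epsilon | 1 1; U'' -> 3 | epsilon

U has alternatives sharing prefix '1': factor to U → 1 U' with U' → ε | 1 1.
U has alternatives sharing prefix '3': factor to U → 3 U'' with U'' → 3 | ε.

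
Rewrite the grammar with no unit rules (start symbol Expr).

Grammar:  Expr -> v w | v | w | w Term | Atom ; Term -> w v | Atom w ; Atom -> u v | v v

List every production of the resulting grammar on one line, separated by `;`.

Unit pairs: Expr ⇒* {Atom}.
Replace each nonterminal's rules with the union of the non-unit rules of every nonterminal it unit-derives.

Expr -> u v | v v | v w | v | w | w Term; Term -> w v | Atom w; Atom -> u v | v v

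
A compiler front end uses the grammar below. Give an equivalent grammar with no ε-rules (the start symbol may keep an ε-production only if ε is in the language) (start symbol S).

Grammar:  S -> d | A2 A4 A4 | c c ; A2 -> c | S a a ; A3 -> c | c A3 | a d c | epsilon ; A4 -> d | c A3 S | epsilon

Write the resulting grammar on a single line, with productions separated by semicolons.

Nullable nonterminals: {A3, A4}.
ε ∉ L(G), so no ε-production is kept.
For each production, add variants omitting each subset of nullable occurrences: S → A2 A4 A4 gives A2 A4 A4 | A2 A4 | A2. A4 → c A3 S gives c A3 S | c S.

S -> d | A2 A4 A4 | A2 A4 | A2 | c c; A2 -> c | S a a; A3 -> c | c A3 | a d c; A4 -> d | c A3 S | c S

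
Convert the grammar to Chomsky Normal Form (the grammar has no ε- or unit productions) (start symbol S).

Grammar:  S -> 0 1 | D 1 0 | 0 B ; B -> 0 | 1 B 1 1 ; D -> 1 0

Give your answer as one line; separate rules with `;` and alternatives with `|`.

Introduce a nonterminal for each terminal appearing in a rule of length ≥ 2: X1 → 0, X2 → 1.
Binarize each right-hand side of length ≥ 3 by chaining fresh nonterminals (Y1, Y2, …): affected rules were S → D X2 X1; B → X2 B X2 X2.

S -> X1 X2 | D Y1 | X1 B; B -> 0 | X2 Y2; D -> X2 X1; X1 -> 0; X2 -> 1; Y1 -> X2 X1; Y2 -> B Y3; Y3 -> X2 X2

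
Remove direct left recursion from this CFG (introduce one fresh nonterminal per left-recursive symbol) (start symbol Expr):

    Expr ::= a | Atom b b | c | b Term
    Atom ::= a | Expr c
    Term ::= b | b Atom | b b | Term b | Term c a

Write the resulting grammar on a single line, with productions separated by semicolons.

Expr ::= a | Atom b b | c | b Term; Atom ::= a | Expr c; Term ::= b Term1 | b Atom Term1 | b b Term1; Term1 ::= b Term1 | c a Term1 | ε

Term is directly left-recursive.
For Term: α = {b, c a}, β = {b, b Atom, b b}. Rewrite as Term → β Term1 and Term1 → α Term1 | ε.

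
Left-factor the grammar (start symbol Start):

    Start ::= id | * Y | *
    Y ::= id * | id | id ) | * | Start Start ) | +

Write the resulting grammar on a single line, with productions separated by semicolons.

Start ::= id | * Start1; Y ::= * | Start Start ) | + | id Y1; Start1 ::= Y | ε; Y1 ::= * | ε | )

Start has alternatives sharing prefix '*': factor to Start → * Start1 with Start1 → Y | ε.
Y has alternatives sharing prefix 'id': factor to Y → id Y1 with Y1 → * | ε | ).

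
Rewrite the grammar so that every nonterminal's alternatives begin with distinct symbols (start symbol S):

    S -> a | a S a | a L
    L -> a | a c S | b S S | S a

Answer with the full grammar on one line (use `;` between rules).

S has alternatives sharing prefix 'a': factor to S → a S' with S' → ε | S a | L.
L has alternatives sharing prefix 'a': factor to L → a L' with L' → ε | c S.

S -> a S'; L -> b S S | S a | a L'; S' -> ε | S a | L; L' -> ε | c S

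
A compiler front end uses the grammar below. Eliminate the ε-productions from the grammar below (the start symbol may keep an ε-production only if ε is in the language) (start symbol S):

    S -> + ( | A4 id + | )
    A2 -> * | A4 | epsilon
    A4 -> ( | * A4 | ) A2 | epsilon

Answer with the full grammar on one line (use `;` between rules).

S -> + ( | A4 id + | id + | ); A2 -> * | A4; A4 -> ( | * A4 | * | ) A2 | )

Nullable set = {A2, A4}.
ε ∉ L(G), so no ε-production is kept.
Add the nullable-subset variants: S → A4 id + gives A4 id + | id +. A4 → * A4 gives * A4 | *. A4 → ) A2 gives ) A2 | ).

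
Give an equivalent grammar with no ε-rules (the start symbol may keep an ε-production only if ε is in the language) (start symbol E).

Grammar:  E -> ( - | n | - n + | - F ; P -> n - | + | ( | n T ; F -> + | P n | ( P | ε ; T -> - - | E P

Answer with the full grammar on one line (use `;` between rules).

E -> ( - | n | - n + | - F | -; P -> n - | + | ( | n T; F -> + | P n | ( P; T -> - - | E P

Nullable set = {F}.
ε ∉ L(G), so no ε-production is kept.
Add the nullable-subset variants: E → - F gives - F | -.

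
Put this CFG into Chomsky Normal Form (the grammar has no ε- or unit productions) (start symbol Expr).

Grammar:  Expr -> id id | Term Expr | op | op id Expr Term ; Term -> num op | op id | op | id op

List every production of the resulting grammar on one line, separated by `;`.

Introduce a nonterminal for each terminal appearing in a rule of length ≥ 2: X1 → id, X2 → op, X3 → num.
Binarize each right-hand side of length ≥ 3 by chaining fresh nonterminals (Y1, Y2, …): affected rules were Expr → X2 X1 Expr Term.

Expr -> X1 X1 | Term Expr | op | X2 Y1; Term -> X3 X2 | X2 X1 | op | X1 X2; X1 -> id; X2 -> op; X3 -> num; Y1 -> X1 Y2; Y2 -> Expr Term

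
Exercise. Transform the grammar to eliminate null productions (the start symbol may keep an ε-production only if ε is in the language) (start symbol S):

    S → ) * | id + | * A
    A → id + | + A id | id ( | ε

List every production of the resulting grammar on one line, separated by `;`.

Nullable set = {A}.
ε ∉ L(G), so no ε-production is kept.
For each production, add variants omitting each subset of nullable occurrences: S → * A gives * A | *. A → + A id gives + A id | + id.

S → ) * | id + | * A | *; A → id + | + A id | + id | id (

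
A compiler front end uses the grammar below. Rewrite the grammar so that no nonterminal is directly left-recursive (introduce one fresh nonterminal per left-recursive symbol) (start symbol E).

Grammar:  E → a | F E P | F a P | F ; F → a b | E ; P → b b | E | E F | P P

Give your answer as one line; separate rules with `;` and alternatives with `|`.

E → a | F E P | F a P | F; F → a b | E; P → b b P' | E P' | E F P'; P' → P P' | epsilon

P is directly left-recursive.
For P: α = {P}, β = {b b, E, E F}. Rewrite as P → β P' and P' → α P' | ε.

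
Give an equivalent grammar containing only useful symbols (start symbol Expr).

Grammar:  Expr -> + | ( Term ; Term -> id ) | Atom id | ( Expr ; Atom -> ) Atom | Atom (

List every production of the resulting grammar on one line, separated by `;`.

Generating nonterminals: {Expr, Term}.
Reachable from Expr after that: {Expr, Term}.
Removed useless symbols: {Atom} and every production mentioning them.

Expr -> + | ( Term; Term -> id ) | ( Expr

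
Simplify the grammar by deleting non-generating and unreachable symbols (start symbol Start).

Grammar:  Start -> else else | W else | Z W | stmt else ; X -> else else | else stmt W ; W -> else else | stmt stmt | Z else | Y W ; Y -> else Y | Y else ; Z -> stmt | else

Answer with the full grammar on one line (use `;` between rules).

Generating nonterminals: {Start, W, X, Z}.
Reachable from Start after that: {Start, W, Z}.
Removed useless symbols: {X, Y} and every production mentioning them.

Start -> else else | W else | Z W | stmt else; W -> else else | stmt stmt | Z else; Z -> stmt | else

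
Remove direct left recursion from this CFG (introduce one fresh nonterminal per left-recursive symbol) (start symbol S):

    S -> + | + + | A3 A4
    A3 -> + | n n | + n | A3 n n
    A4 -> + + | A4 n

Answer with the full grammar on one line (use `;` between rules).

Directly left-recursive nonterminals: A3, A4.
For A3: α = {n n}, β = {+, n n, + n}. Rewrite as A3 → β A3' and A3' → α A3' | ε.
For A4: α = {n}, β = {+ +}. Rewrite as A4 → β A4' and A4' → α A4' | ε.

S -> + | + + | A3 A4; A3 -> + A3' | n n A3' | + n A3'; A4 -> + + A4'; A3' -> n n A3' | ε; A4' -> n A4' | ε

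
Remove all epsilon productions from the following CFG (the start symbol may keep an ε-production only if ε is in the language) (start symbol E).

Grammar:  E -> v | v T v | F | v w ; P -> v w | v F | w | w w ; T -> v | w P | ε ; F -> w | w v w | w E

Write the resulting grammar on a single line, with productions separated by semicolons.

Nullable nonterminals: {T}.
ε ∉ L(G), so no ε-production is kept.
Expand every rule over subsets of its nullable positions: E → v T v gives v T v | v v.

E -> v | v T v | v v | F | v w; P -> v w | v F | w | w w; T -> v | w P; F -> w | w v w | w E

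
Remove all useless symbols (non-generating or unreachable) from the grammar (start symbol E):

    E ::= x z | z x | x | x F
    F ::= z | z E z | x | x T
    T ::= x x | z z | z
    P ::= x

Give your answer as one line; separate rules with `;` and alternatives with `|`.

Generating nonterminals: {E, F, P, T}.
Reachable from E after that: {E, F, T}.
Removed useless symbols: {P} and every production mentioning them.

E ::= x z | z x | x | x F; F ::= z | z E z | x | x T; T ::= x x | z z | z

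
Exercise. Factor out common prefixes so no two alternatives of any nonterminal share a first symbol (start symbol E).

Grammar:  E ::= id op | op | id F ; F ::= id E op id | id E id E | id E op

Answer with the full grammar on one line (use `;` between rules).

E has alternatives sharing prefix 'id': factor to E → id E' with E' → op | F.
F has alternatives sharing prefix 'id E': factor to F → id E F' with F' → op id | id E | op.
F' has alternatives sharing prefix 'op': factor to F' → op F'' with F'' → id | ε.

E ::= op | id E'; F ::= id E F'; E' ::= op | F; F' ::= id E | op F''; F'' ::= id | ε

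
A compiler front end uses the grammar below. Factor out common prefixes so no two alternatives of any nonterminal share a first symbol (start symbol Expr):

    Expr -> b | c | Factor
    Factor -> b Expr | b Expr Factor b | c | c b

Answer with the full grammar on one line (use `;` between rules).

Factor has alternatives sharing prefix 'b Expr': factor to Factor → b Expr Factor1 with Factor1 → ε | Factor b.
Factor has alternatives sharing prefix 'c': factor to Factor → c Factor2 with Factor2 → ε | b.

Expr -> b | c | Factor; Factor -> b Expr Factor1 | c Factor2; Factor1 -> ε | Factor b; Factor2 -> ε | b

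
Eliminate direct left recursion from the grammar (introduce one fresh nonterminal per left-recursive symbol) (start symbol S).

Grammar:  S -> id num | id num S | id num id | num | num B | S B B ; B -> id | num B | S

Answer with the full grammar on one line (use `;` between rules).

S -> id num S' | id num S S' | id num id S' | num S' | num B S'; B -> id | num B | S; S' -> B B S' | epsilon

Directly left-recursive nonterminal: S.
For S: α = {B B}, β = {id num, id num S, id num id, num, num B}. Rewrite as S → β S' and S' → α S' | ε.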